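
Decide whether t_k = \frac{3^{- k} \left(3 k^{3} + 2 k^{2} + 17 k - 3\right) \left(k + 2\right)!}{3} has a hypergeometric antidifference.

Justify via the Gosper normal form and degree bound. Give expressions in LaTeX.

Yes. s_k = 3^{- k} k \left(3 k - 4\right) \left(k + 2\right)!.

Compute t_(k+1)/t_k: get (3*k**4 + 20*k**3 + 63*k**2 + 109*k + 57)/(3*(3*k**3 + 2*k**2 + 17*k - 3)).
So A=k/3 + 1 and B=1, with C=k**3 + 2*k**2/3 + 17*k/3 - 1.
f must satisfy (k/3 + 1)·f(k+1) − (1)·f(k) = k**3 + 2*k**2/3 + 17*k/3 - 1.
d = 2 from the (1,0,3) case.
Match coefficients ⇒ f(k) = k*(3*k - 4).
Get s_k = R·t_k = k*(3*k - 4)*factorial(k + 2)/3**k with R(k) = B(k−1)f(k)/C(k) = 3*k*(3*k - 4)/(3*k**3 + 2*k**2 + 17*k - 3).
Verify: (3*k**3 + 2*k**2 + 17*k - 3)*factorial(k + 2)/(3*3**k) matches t_k.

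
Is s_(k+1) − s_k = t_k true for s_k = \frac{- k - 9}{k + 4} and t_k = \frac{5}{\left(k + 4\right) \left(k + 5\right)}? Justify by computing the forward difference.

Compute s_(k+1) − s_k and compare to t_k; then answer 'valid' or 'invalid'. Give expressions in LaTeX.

Valid — Δs_k = t_k.

s_(k+1) = (-k - 10)/(k + 5)
s_(k+1) − s_k = 5/(k**2 + 9*k + 20)
(s_(k+1) − s_k) − t_k = 0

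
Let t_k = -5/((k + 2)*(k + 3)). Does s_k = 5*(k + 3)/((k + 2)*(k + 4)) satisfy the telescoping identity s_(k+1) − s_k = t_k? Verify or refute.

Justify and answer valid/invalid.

s_(k+1) = 5*(k + 4)/((k + 3)*(k + 5))
s_(k+1) − s_k = 5*(-k**2 - 7*k - 13)/(k**4 + 14*k**3 + 71*k**2 + 154*k + 120)
(s_(k+1) − s_k) − t_k = 5*(2*k + 7)/(k**4 + 14*k**3 + 71*k**2 + 154*k + 120)

Invalid: residual 5*(2*k + 7)/(k**4 + 14*k**3 + 71*k**2 + 154*k + 120) ≠ 0.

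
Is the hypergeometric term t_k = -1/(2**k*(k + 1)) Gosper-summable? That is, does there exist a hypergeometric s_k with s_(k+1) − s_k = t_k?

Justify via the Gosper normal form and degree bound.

The ratio is (k + 1)/(2*(k + 2)).
Take A(k)=k/2 + 1/2, B(k)=k + 2, C(k)=1.
Solve (k/2 + 1/2)·f(k+1) − (k + 1)·f(k) = 1.
d = -1 from the (1,1,0) case.
d = -1 < 0 ⇒ no nonzero polynomial f; not summable.

No — t_k has no hypergeometric antidifference.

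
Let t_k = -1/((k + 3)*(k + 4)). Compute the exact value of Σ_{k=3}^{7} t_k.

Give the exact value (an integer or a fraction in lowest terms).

Σ = -5/66

The ratio is (k + 3)/(k + 5).
So A=k + 3 and B=k + 5, with C=1.
Need (k + 3)·f(k+1) − (k + 4)·f(k) = 1.
deg f ≤ 1 (via 1,1,0).
Solving with deg f ≤ 1: f(k) = k/3.
Certificate R = B(k−1)f/C = k*(k + 4)/3 gives s_k = -k/(3*k + 9).
Δs = -1/(k**2 + 7*k + 12), as required.
Sum = s_(8) − s_(3); s_(8) = -8/33, s_(3) = -1/6 ⇒ -5/66.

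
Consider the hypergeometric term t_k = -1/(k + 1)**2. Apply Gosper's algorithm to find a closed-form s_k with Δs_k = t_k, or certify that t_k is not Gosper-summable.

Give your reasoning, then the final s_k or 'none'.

The ratio is (k + 1)**2/(k + 2)**2.
Take A(k)=k**2 + 2*k + 1, B(k)=k**2 + 4*k + 4, C(k)=1.
Need (k**2 + 2*k + 1)·f(k+1) − (k**2 + 2*k + 1)·f(k) = 1.
From deg A=2, deg B=2, deg C=0: d=0.
f = c0 ⇒ A·f(k+1) − B(k−1)·f(k) − C = -1. The system {-1 = 0} is inconsistent; no antidifference.

none (Gosper's algorithm certifies no s_k)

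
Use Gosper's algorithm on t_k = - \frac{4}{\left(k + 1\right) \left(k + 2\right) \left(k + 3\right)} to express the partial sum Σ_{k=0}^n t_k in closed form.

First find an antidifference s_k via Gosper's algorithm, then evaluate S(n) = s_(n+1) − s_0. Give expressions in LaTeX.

Step 1: r(k) = (k + 1)/(k + 4).
So A=k + 1 and B=k + 4, with C=1.
Solve (k + 1)·f(k+1) − (k + 3)·f(k) = 1.
deg f ≤ 2 (via 1,1,0).
Coefficient equations give f(k) = k*(k + 3)/4.
Then R = B(k−1)f/C = k*(k + 3)**2/4, so s_k = R(k)·t_k = k*(-k - 3)/((k + 1)*(k + 2)).
Verify: -4/(k**3 + 6*k**2 + 11*k + 6) matches t_k.
s_(n+1) = (-n**2 - 5*n - 4)/(n**2 + 5*n + 6) and s_(0) = 0, so S(n) = (-n**2 - 5*n - 4)/(n**2 + 5*n + 6).

S(n) = \frac{- n^{2} - 5 n - 4}{n^{2} + 5 n + 6}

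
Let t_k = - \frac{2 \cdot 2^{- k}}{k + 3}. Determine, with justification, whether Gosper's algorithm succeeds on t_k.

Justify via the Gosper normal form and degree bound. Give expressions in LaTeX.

t_(k+1)/t_k = (k + 3)/(2*(k + 4)).
Take A(k)=k/2 + 3/2, B(k)=k + 4, C(k)=1.
f must satisfy (k/2 + 3/2)·f(k+1) − (k + 3)·f(k) = 1.
Degrees (1,1,0) ⇒ d ≤ -1.
d = -1 < 0 ⇒ no nonzero polynomial f; not summable.

No; the degree bound rules out any f.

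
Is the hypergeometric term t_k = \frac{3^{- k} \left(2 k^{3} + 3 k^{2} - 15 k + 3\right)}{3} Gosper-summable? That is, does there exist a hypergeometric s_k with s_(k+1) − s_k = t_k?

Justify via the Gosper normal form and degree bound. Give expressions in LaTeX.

Ratio r(k) = (2*k**3 + 9*k**2 - 3*k - 7)/(3*(2*k**3 + 3*k**2 - 15*k + 3)).
A = 1/3, B = 1, C = k**3 + 3*k**2/2 - 15*k/2 + 3/2.
Solve (1/3)·f(k+1) − (1)·f(k) = k**3 + 3*k**2/2 - 15*k/2 + 3/2.
From deg A=0, deg B=0, deg C=3: d=3.
Match coefficients ⇒ f(k) = -3*(k**3 + 3*k**2 - 3*k + 2)/2.
R(k) = B(k−1)·f(k)/C(k) = -3*(k**3 + 3*k**2 - 3*k + 2)/(2*k**3 + 3*k**2 - 15*k + 3); s_k = R·t_k = (-k**3 - 3*k**2 + 3*k - 2)/3**k.
Check: Δs_k = (2*k**3 + 3*k**2 - 15*k + 3)/(3*3**k). ✓

Yes. s_k = 3^{- k} \left(- k^{3} - 3 k^{2} + 3 k - 2\right).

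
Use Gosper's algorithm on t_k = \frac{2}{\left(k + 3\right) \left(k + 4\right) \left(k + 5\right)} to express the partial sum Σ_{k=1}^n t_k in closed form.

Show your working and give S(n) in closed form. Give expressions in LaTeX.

Ratio r(k) = (k + 3)/(k + 6).
Take A(k)=k + 3, B(k)=k + 6, C(k)=1.
Need (k + 3)·f(k+1) − (k + 5)·f(k) = 1.
deg f ≤ 2 (via 1,1,0).
Coefficient equations give f(k) = k*(k + 7)/24.
R(k) = B(k−1)·f(k)/C(k) = k*(k + 5)*(k + 7)/24; s_k = R·t_k = k*(k + 7)/(12*(k + 3)*(k + 4)).
s_(k+1) − s_k = 2/(k**3 + 12*k**2 + 47*k + 60) = t_k.
Evaluate: s_(n+1) = (n**2 + 9*n + 8)/(12*(n**2 + 9*n + 20)); subtract s_(1) = 1/30 ⇒ S(n) = n*(n + 9)/(20*(n**2 + 9*n + 20)).

S(n) = \frac{n \left(n + 9\right)}{20 \left(n^{2} + 9 n + 20\right)}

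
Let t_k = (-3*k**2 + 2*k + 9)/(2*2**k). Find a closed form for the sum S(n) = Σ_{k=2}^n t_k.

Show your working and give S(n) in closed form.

S(n) = 2**(-n - 1)*(-9*2**n + 3*n**2 + 10*n + 5)

Compute t_(k+1)/t_k: get (3*k**2 + 4*k - 8)/(2*(3*k**2 - 2*k - 9)).
So A=1/2 and B=1, with C=k**2 - 2*k/3 - 3.
Need (1/2)·f(k+1) − (1)·f(k) = k**2 - 2*k/3 - 3.
Bound: deg f ≤ 2.
Coefficient equations give f(k) = -2*(3*k**2 + 4*k - 2)/3.
R(k) = B(k−1)·f(k)/C(k) = -2*(3*k**2 + 4*k - 2)/(3*k**2 - 2*k - 9); s_k = R·t_k = (3*k**2 + 4*k - 2)/2**k.
Verify: (-3*k**2 + 2*k + 9)/(2*2**k) matches t_k.
Evaluate: s_(n+1) = 2**(-n - 1)*(3*n**2 + 10*n + 5); subtract s_(2) = 9/2 ⇒ S(n) = 2**(-n - 1)*(-9*2**n + 3*n**2 + 10*n + 5).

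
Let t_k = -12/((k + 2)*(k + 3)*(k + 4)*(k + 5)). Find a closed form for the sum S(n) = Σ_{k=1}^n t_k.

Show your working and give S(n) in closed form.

The ratio is (k + 2)/(k + 6).
Normal form (A,B,C) = (k + 2, k + 6, 1).
Set up (k + 2)·f(k+1) − (k + 5)·f(k) − (1) = 0.
deg f ≤ 3 (via 1,1,0).
Coefficient equations give f(k) = k*(k**2 + 9*k + 26)/72.
So s_k = (B(k−1)f/C)·t_k = (k*(k + 5)*(k**2 + 9*k + 26)/72)·t_k = k*(-k**2 - 9*k - 26)/(6*(k + 2)*(k + 3)*(k + 4)).
Check: Δs_k = -12/(k**4 + 14*k**3 + 71*k**2 + 154*k + 120). ✓
Σ_(k=1)^n t_k = s_(n+1) − s_(1) = ((-n**3 - 12*n**2 - 47*n - 36)/(6*(n**3 + 12*n**2 + 47*n + 60))) − (-1/10), i.e. n*(-n**2 - 12*n - 47)/(15*(n**3 + 12*n**2 + 47*n + 60)).

S(n) = n*(-n**2 - 12*n - 47)/(15*(n**3 + 12*n**2 + 47*n + 60))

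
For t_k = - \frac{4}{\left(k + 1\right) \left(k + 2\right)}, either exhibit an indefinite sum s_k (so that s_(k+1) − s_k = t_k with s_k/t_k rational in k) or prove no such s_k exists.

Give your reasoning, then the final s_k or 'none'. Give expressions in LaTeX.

r(k) = (k + 1)/(k + 3) after simplifying.
A = k + 1, B = k + 3, C = 1.
Set up (k + 1)·f(k+1) − (k + 2)·f(k) − (1) = 0.
Degrees (1,1,0) ⇒ d ≤ 1.
A polynomial solution: f(k) = k.
Then R = B(k−1)f/C = k*(k + 2), so s_k = R(k)·t_k = -4*k/(k + 1).
Check: Δs_k = -4/(k**2 + 3*k + 2). ✓

s_k = - \frac{4 k}{k + 1}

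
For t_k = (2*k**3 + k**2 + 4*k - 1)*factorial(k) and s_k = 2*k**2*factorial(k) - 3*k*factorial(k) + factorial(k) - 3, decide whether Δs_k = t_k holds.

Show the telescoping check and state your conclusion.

Valid — Δs_k = t_k.

s_(k+1) = 2*k**3*factorial(k) + 3*k**2*factorial(k) + k*factorial(k) - 3
s_(k+1) − s_k = (2*k**3 + k**2 + 4*k - 1)*factorial(k)
(s_(k+1) − s_k) − t_k = 0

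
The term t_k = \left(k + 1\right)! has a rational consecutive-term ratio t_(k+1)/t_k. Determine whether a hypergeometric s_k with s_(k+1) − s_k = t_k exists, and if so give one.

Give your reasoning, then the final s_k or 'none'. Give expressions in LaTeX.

The ratio is k + 2.
Normal form (A,B,C) = (k + 2, 1, 1).
Solve (k + 2)·f(k+1) − (1)·f(k) = 1.
Bound: deg f ≤ -1.
Bound -1 < 0, so the key equation has no polynomial solution.

no hypergeometric antidifference exists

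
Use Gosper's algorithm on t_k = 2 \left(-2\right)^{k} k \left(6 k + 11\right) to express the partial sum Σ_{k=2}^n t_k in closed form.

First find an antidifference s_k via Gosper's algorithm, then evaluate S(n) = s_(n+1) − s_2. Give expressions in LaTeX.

S(n) = 8 \left(-2\right)^{n} n^{2} + 20 \left(-2\right)^{n} n + 4 \left(-2\right)^{n} + 64

r(k) = -2*(k + 1)*(6*k + 17)/(k*(6*k + 11)) after simplifying.
Gosper form: A/B · C(k+1)/C(k) with A=-2, B=1, C=k**2 + 11*k/6.
Need (-2)·f(k+1) − (1)·f(k) = k**2 + 11*k/6.
From deg A=0, deg B=0, deg C=2: d=2.
A polynomial solution: f(k) = -(2*k**2 + k - 2)/6.
Get s_k = R·t_k = (-2)**(k + 1)*(2*k**2 + k - 2) with R(k) = B(k−1)f(k)/C(k) = -(2*k**2 + k - 2)/(k*(6*k + 11)).
s_(k+1) − s_k = 2*(-2)**k*k*(6*k + 11) = t_k.
Σ_(k=2)^n t_k = s_(n+1) − s_(2) = ((-2)**(n + 2)*(2*n**2 + 5*n + 1)) − (-64), i.e. 8*(-2)**n*n**2 + 20*(-2)**n*n + 4*(-2)**n + 64.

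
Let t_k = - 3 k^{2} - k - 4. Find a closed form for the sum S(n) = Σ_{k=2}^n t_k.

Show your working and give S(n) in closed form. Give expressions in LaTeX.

S(n) = - n^{3} - 2 n^{2} - 5 n + 8

t_(k+1)/t_k = (k + 3*(k + 1)**2 + 5)/(3*k**2 + k + 4).
A = 1, B = 1, C = k**2 + k/3 + 4/3.
Set up (1)·f(k+1) − (1)·f(k) − (k**2 + k/3 + 4/3) = 0.
deg f ≤ 3 (via 0,0,2).
A polynomial solution: f(k) = k*(k**2 - k + 4)/3.
Then R = B(k−1)f/C = k*(k**2 - k + 4)/(3*k**2 + k + 4), so s_k = R(k)·t_k = k*(-k**2 + k - 4).
s_(k+1) − s_k = -3*k**2 - k - 4 = t_k.
Evaluate: s_(n+1) = -n**3 - 2*n**2 - 5*n - 4; subtract s_(2) = -12 ⇒ S(n) = -n**3 - 2*n**2 - 5*n + 8.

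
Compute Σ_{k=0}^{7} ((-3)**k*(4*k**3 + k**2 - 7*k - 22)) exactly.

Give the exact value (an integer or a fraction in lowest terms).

The ratio is 3*(-4*k**3 - 13*k**2 - 7*k + 24)/(4*k**3 + k**2 - 7*k - 22).
Factor: A=-3; B=1; C=k**3 + k**2/4 - 7*k/4 - 11/2.
Set up (-3)·f(k+1) − (1)·f(k) − (k**3 + k**2/4 - 7*k/4 - 11/2) = 0.
Bound: deg f ≤ 3.
A polynomial solution: f(k) = -(k**3 - 2*k**2 - k - 4)/4.
So s_k = (B(k−1)f/C)·t_k = (-(k**3 - 2*k**2 - k - 4)/((k - 2)*(4*k**2 + 9*k + 11)))·t_k = (-3)**k*(-k**3 + 2*k**2 + k + 4).
Verify: (-3)**k*(4*k**3 + k**2 - 7*k - 22) matches t_k.
Sum = s_(8) − s_(0); s_(8) = -2440692, s_(0) = 4 ⇒ -2440696.

Σ = -2440696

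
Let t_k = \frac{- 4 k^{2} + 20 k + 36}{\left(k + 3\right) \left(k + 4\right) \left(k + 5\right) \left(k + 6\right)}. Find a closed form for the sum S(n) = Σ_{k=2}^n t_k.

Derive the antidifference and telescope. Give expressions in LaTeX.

S(n) = \frac{2 \left(- n^{3} + 27 n^{2} + 52 n - 78\right)}{21 \left(n^{3} + 15 n^{2} + 74 n + 120\right)}

t_(k+1)/t_k = (k**3 - 22*k - 39)/(k**3 + 2*k**2 - 44*k - 63).
Take A(k)=k + 3, B(k)=k + 7, C(k)=k**2 - 5*k - 9.
f must satisfy (k + 3)·f(k+1) − (k + 6)·f(k) = k**2 - 5*k - 9.
d = 3 from the (1,1,2) case.
Match coefficients ⇒ f(k) = -k*(k**2 + 72*k + 107)/60.
Get s_k = R·t_k = k*(k**2 + 72*k + 107)/(15*(k + 3)*(k + 4)*(k + 5)) with R(k) = B(k−1)f(k)/C(k) = -k*(k + 6)*(k**2 + 72*k + 107)/(60*(k**2 - 5*k - 9)).
Verify: 4*(-k**2 + 5*k + 9)/(k**4 + 18*k**3 + 119*k**2 + 342*k + 360) matches t_k.
Telescope: S(n) = s_(n+1) − s_(2) = (n**3 + 75*n**2 + 254*n + 180)/(15*(n**3 + 15*n**2 + 74*n + 120)) − (17/105) = 2*(-n**3 + 27*n**2 + 52*n - 78)/(21*(n**3 + 15*n**2 + 74*n + 120)).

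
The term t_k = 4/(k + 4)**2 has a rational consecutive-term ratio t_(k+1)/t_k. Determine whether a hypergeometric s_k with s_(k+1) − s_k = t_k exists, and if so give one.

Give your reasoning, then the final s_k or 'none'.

Compute t_(k+1)/t_k: get (k + 4)**2/(k + 5)**2.
Take A(k)=k**2 + 8*k + 16, B(k)=k**2 + 10*k + 25, C(k)=1.
Need (k**2 + 8*k + 16)·f(k+1) − (k**2 + 8*k + 16)·f(k) = 1.
Degrees (2,2,0) ⇒ d ≤ 0.
f = c0 ⇒ A·f(k+1) − B(k−1)·f(k) − C = -1. The system {-1 = 0} is inconsistent; no antidifference.

none (Gosper's algorithm certifies no s_k)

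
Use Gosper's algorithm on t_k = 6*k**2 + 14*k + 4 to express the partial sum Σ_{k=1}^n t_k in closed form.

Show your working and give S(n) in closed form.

S(n) = 2*n*(n**2 + 5*n + 6)

r(k) = (3*k**2 + 13*k + 12)/(3*k**2 + 7*k + 2) after simplifying.
Gosper form: A/B · C(k+1)/C(k) with A=1, B=1, C=k**2 + 7*k/3 + 2/3.
Solve (1)·f(k+1) − (1)·f(k) = k**2 + 7*k/3 + 2/3.
Degrees (0,0,2) ⇒ d ≤ 3.
Coefficient equations give f(k) = k*(k**2 + 2*k - 1)/3.
Get s_k = R·t_k = 2*k*(k**2 + 2*k - 1) with R(k) = B(k−1)f(k)/C(k) = k*(k**2 + 2*k - 1)/((k + 2)*(3*k + 1)).
Verify: 6*k**2 + 14*k + 4 matches t_k.
Σ_(k=1)^n t_k = s_(n+1) − s_(1) = (2*n**3 + 10*n**2 + 12*n + 4) − (4), i.e. 2*n*(n**2 + 5*n + 6).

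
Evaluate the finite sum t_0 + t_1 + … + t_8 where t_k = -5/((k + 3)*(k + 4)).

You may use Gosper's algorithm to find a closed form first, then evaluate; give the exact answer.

Ratio r(k) = (k + 3)/(k + 5).
A = k + 3, B = k + 5, C = 1.
Solve (k + 3)·f(k+1) − (k + 4)·f(k) = 1.
From deg A=1, deg B=1, deg C=0: d=1.
Match coefficients ⇒ f(k) = k/3.
So s_k = (B(k−1)f/C)·t_k = (k*(k + 4)/3)·t_k = -5*k/(3*k + 9).
Check: Δs_k = -5/(k**2 + 7*k + 12). ✓
Sum = s_(9) − s_(0); s_(9) = -5/4, s_(0) = 0 ⇒ -5/4.

Σ = -5/4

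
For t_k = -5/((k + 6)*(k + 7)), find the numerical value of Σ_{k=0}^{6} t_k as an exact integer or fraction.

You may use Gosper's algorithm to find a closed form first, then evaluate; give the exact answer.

Ratio r(k) = (k + 6)/(k + 8).
So A=k + 6 and B=k + 8, with C=1.
Need (k + 6)·f(k+1) − (k + 7)·f(k) = 1.
d = 1 from the (1,1,0) case.
Match coefficients ⇒ f(k) = k/6.
Then R = B(k−1)f/C = k*(k + 7)/6, so s_k = R(k)·t_k = -5*k/(6*k + 36).
s_(k+1) − s_k = -5/(k**2 + 13*k + 42) = t_k.
Telescoping: Σ = s_(7) − s_(0) = -35/78 − (0) = -35/78.

Σ = -35/78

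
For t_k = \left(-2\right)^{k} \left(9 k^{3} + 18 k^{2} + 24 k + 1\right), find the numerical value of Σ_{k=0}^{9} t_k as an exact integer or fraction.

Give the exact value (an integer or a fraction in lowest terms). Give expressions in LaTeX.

The ratio is 2*(-9*k**3 - 45*k**2 - 87*k - 52)/(9*k**3 + 18*k**2 + 24*k + 1).
Factor: A=-2; B=1; C=k**3 + 2*k**2 + 8*k/3 + 1/9.
f must satisfy (-2)·f(k+1) − (1)·f(k) = k**3 + 2*k**2 + 8*k/3 + 1/9.
deg f ≤ 3 (via 0,0,3).
Solve for f: f(k) = -(3*k**3 + 2*k - 3)/9 (degree 3 ≤ 3).
Get s_k = R·t_k = (-2)**k*(-3*k**3 - 2*k + 3) with R(k) = B(k−1)f(k)/C(k) = -(3*k**3 + 2*k - 3)/(9*k**3 + 18*k**2 + 24*k + 1).
Verify: (-2)**k*(9*k**3 + 18*k**2 + 24*k + 1) matches t_k.
Σ_(k=0)^(9) t_k = s_(10) − s_(0) = -3089408 − (3) = -3089411.

Σ = -3089411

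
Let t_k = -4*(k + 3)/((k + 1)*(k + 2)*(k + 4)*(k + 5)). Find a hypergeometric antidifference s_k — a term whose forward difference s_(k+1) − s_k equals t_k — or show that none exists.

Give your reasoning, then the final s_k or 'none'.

s_k = k*(-k - 5)/(2*(k**2 + 5*k + 4))

The ratio is (k + 1)*(k + 4)**2/((k + 3)**2*(k + 6)).
Gosper form: A/B · C(k+1)/C(k) with A=k + 1, B=k + 6, C=k**2 + 6*k + 9.
Need (k + 1)·f(k+1) − (k + 5)·f(k) = k**2 + 6*k + 9.
From deg A=1, deg B=1, deg C=2: d=4.
Coefficient equations give f(k) = k*(k + 2)*(k + 3)*(k + 5)/8.
Then R = B(k−1)f/C = k*(k + 2)*(k + 5)**2/(8*(k + 3)), so s_k = R(k)·t_k = k*(-k - 5)/(2*(k**2 + 5*k + 4)).
s_(k+1) − s_k = 4*(-k - 3)/(k**4 + 12*k**3 + 49*k**2 + 78*k + 40) = t_k.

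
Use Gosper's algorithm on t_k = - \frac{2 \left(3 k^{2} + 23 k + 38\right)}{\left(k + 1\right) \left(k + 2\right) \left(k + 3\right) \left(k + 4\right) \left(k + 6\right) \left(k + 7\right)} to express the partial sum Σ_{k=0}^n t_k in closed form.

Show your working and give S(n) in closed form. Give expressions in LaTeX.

The ratio is (k + 1)*(k + 6)*(23*k + 3*(k + 1)**2 + 61)/((k + 5)*(k + 8)*(3*k**2 + 23*k + 38)).
A = k + 1, B = k + 8, C = k**3 + 38*k**2/3 + 51*k + 190/3.
Solve (k + 1)·f(k+1) − (k + 7)·f(k) = k**3 + 38*k**2/3 + 51*k + 190/3.
d = 6 from the (1,1,3) case.
Solving with deg f ≤ 6: f(k) = k*(k + 2)*(k + 4)*(k + 5)*(k**2 + 10*k + 27)/54.
R(k) = B(k−1)·f(k)/C(k) = k*(k + 2)*(k + 4)*(k + 7)*(k**2 + 10*k + 27)/(18*(3*k**2 + 23*k + 38)); s_k = R·t_k = k*(-k**2 - 10*k - 27)/(9*(k**3 + 10*k**2 + 27*k + 18)).
Δs = 2*(-3*k**2 - 23*k - 38)/(k**6 + 23*k**5 + 207*k**4 + 925*k**3 + 2144*k**2 + 2412*k + 1008), as required.
Σ_(k=0)^n t_k = s_(n+1) − s_(0) = ((-n**3 - 13*n**2 - 50*n - 38)/(9*(n**3 + 13*n**2 + 50*n + 56))) − (0), i.e. (-n**3 - 13*n**2 - 50*n - 38)/(9*(n**3 + 13*n**2 + 50*n + 56)).

S(n) = \frac{- n^{3} - 13 n^{2} - 50 n - 38}{9 \left(n^{3} + 13 n^{2} + 50 n + 56\right)}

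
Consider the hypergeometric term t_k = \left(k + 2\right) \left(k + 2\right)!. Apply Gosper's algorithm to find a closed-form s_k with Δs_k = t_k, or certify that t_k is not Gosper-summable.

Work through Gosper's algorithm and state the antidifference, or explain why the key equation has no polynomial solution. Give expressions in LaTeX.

Compute t_(k+1)/t_k: get (k + 3)**2/(k + 2).
So A=k + 3 and B=1, with C=k + 2.
f must satisfy (k + 3)·f(k+1) − (1)·f(k) = k + 2.
deg f ≤ 0 (via 1,0,1).
Match coefficients ⇒ f(k) = 1.
Certificate R = B(k−1)f/C = 1/(k + 2) gives s_k = factorial(k + 2).
Δs = (k + 2)*factorial(k + 2), as required.

s_k = \left(k + 2\right)!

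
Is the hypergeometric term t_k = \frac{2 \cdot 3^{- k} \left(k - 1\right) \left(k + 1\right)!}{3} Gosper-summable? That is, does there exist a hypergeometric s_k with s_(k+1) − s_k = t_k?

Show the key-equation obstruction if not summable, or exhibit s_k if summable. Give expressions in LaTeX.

Yes. s_k = 2 \cdot 3^{- k} \left(k + 1\right)!.

r(k) = k*(k + 2)/(3*(k - 1)) after simplifying.
Take A(k)=k/3 + 2/3, B(k)=1, C(k)=k - 1.
f must satisfy (k/3 + 2/3)·f(k+1) − (1)·f(k) = k - 1.
Bound: deg f ≤ 0.
Solve for f: f(k) = 3 (degree 0 ≤ 0).
So s_k = (B(k−1)f/C)·t_k = (3/(k - 1))·t_k = 2*factorial(k + 1)/3**k.
Δs = 2*(k - 1)*factorial(k + 1)/(3*3**k), as required.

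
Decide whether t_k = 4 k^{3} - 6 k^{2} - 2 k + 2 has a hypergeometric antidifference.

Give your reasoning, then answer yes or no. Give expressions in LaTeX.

Compute t_(k+1)/t_k: get (2*k**3 + 3*k**2 - k - 1)/(2*k**3 - 3*k**2 - k + 1).
So A=1 and B=1, with C=k**3 - 3*k**2/2 - k/2 + 1/2.
f must satisfy (1)·f(k+1) − (1)·f(k) = k**3 - 3*k**2/2 - k/2 + 1/2.
d = 4 from the (0,0,3) case.
Solve for f: f(k) = k*(k - 2)*(k**2 - 2*k - 1)/4 (degree 4 ≤ 4).
R(k) = B(k−1)·f(k)/C(k) = k*(k - 2)*(k**2 - 2*k - 1)/(2*(2*k - 1)*(k**2 - k - 1)); s_k = R·t_k = k*(k**3 - 4*k**2 + 3*k + 2).
Verify: 4*k**3 - 6*k**2 - 2*k + 2 matches t_k.

Yes. s_k = k \left(k^{3} - 4 k^{2} + 3 k + 2\right).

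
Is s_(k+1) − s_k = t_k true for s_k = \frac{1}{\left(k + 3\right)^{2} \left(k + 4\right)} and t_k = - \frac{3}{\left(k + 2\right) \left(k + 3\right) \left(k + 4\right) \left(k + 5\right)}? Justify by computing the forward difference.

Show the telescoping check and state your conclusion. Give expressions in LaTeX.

s_(k+1) = 1/((k + 4)**2*(k + 5))
s_(k+1) − s_k = ((k + 3)**2 - (k + 4)*(k + 5))/((k + 3)**2*(k + 4)**2*(k + 5))
(s_(k+1) − s_k) − t_k = 2*(2*k + 7)/(k**6 + 21*k**5 + 181*k**4 + 819*k**3 + 2050*k**2 + 2688*k + 1440)

Invalid: residual \frac{2 \left(2 k + 7\right)}{k^{6} + 21 k^{5} + 181 k^{4} + 819 k^{3} + 2050 k^{2} + 2688 k + 1440} ≠ 0.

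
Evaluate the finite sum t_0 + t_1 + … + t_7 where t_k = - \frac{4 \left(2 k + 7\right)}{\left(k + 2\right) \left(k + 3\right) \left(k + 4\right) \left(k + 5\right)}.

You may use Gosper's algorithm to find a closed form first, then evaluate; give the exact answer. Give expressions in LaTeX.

Σ = -7/15

Compute t_(k+1)/t_k: get (k + 2)*(2*k + 9)/((k + 6)*(2*k + 7)).
Factor: A=k + 2; B=k + 6; C=k + 7/2.
f must satisfy (k + 2)·f(k+1) − (k + 5)·f(k) = k + 7/2.
From deg A=1, deg B=1, deg C=1: d=3.
Solve for f: f(k) = k*(k + 3)*(k + 6)/16 (degree 3 ≤ 3).
Certificate R = B(k−1)f/C = k*(k + 3)*(k + 5)*(k + 6)/(8*(2*k + 7)) gives s_k = k*(-k - 6)/(2*(k**2 + 6*k + 8)).
Check: Δs_k = 4*(-2*k - 7)/(k**4 + 14*k**3 + 71*k**2 + 154*k + 120). ✓
Evaluate s at k=8 and k=0: -7/15 and 0; difference -7/15.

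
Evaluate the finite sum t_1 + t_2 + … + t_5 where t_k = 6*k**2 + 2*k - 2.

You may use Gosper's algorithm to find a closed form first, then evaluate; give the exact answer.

Σ = 350

Ratio r(k) = (k + 3*(k + 1)**2)/(3*k**2 + k - 1).
Take A(k)=1, B(k)=1, C(k)=k**2 + k/3 - 1/3.
Key eq: (1)·f(k+1) = (1)·f(k) + (k**2 + k/3 - 1/3).
From deg A=0, deg B=0, deg C=2: d=3.
Solve for f: f(k) = k*(k**2 - k - 1)/3 (degree 3 ≤ 3).
R(k) = B(k−1)·f(k)/C(k) = k*(k**2 - k - 1)/(3*k**2 + k - 1); s_k = R·t_k = 2*k*(k**2 - k - 1).
Check: Δs_k = 6*k**2 + 2*k - 2. ✓
Sum = s_(6) − s_(1); s_(6) = 348, s_(1) = -2 ⇒ 350.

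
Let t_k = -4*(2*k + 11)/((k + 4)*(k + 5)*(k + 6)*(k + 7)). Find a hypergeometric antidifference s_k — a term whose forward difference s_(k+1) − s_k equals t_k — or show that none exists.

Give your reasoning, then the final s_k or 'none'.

s_k = k*(-k - 10)/(6*(k**2 + 10*k + 24))

r(k) = (k + 4)*(2*k + 13)/((k + 8)*(2*k + 11)) after simplifying.
Normal form (A,B,C) = (k + 4, k + 8, k + 11/2).
Solve (k + 4)·f(k+1) − (k + 7)·f(k) = k + 11/2.
deg f ≤ 3 (via 1,1,1).
Match coefficients ⇒ f(k) = k*(k + 5)*(k + 10)/48.
Get s_k = R·t_k = k*(-k - 10)/(6*(k**2 + 10*k + 24)) with R(k) = B(k−1)f(k)/C(k) = k*(k + 5)*(k + 7)*(k + 10)/(24*(2*k + 11)).
Δs = 4*(-2*k - 11)/(k**4 + 22*k**3 + 179*k**2 + 638*k + 840), as required.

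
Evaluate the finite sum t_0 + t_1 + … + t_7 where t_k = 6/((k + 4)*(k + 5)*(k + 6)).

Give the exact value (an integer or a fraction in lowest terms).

Σ = 17/130

r(k) = (k + 4)/(k + 7) after simplifying.
So A=k + 4 and B=k + 7, with C=1.
f must satisfy (k + 4)·f(k+1) − (k + 6)·f(k) = 1.
d = 2 from the (1,1,0) case.
A polynomial solution: f(k) = k*(k + 9)/40.
Get s_k = R·t_k = 3*k*(k + 9)/(20*(k + 4)*(k + 5)) with R(k) = B(k−1)f(k)/C(k) = k*(k + 6)*(k + 9)/40.
Check: Δs_k = 6/(k**3 + 15*k**2 + 74*k + 120). ✓
Evaluate s at k=8 and k=0: 17/130 and 0; difference 17/130.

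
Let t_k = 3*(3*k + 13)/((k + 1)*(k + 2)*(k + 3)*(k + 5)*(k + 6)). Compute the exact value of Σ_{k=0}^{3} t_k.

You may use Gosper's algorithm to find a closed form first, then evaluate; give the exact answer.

Σ = 13/45

r(k) = (k + 1)*(k + 5)*(3*k + 16)/((k + 4)*(k + 7)*(3*k + 13)) after simplifying.
Normal form (A,B,C) = (k + 1, k + 7, k**2 + 25*k/3 + 52/3).
Solve (k + 1)·f(k+1) − (k + 6)·f(k) = k**2 + 25*k/3 + 52/3.
deg f ≤ 5 (via 1,1,2).
Match coefficients ⇒ f(k) = k*(k + 3)*(k + 4)*(k**2 + 8*k + 17)/30.
Get s_k = R·t_k = 3*k*(k**2 + 8*k + 17)/(10*(k**3 + 8*k**2 + 17*k + 10)) with R(k) = B(k−1)f(k)/C(k) = k*(k + 3)*(k + 6)*(k**2 + 8*k + 17)/(10*(3*k + 13)).
Check: Δs_k = 3*(3*k + 13)/(k**5 + 17*k**4 + 107*k**3 + 307*k**2 + 396*k + 180). ✓
Telescoping: Σ = s_(4) − s_(0) = 13/45 − (0) = 13/45.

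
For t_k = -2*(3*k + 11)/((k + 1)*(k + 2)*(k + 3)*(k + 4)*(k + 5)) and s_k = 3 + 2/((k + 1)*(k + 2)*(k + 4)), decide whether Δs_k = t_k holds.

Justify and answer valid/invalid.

s_(k+1) = 3 + 2/((k + 2)*(k + 3)*(k + 5))
s_(k+1) − s_k = 2*(-3*k - 11)/(k**5 + 15*k**4 + 85*k**3 + 225*k**2 + 274*k + 120)
(s_(k+1) − s_k) − t_k = 0

Valid — Δs_k = t_k.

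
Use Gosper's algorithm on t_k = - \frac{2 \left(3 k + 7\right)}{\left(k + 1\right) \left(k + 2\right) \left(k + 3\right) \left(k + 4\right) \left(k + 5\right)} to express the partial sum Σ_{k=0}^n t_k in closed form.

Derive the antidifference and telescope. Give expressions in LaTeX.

S(n) = \frac{- n^{3} - 11 n^{2} - 38 n - 28}{6 \left(n^{3} + 11 n^{2} + 38 n + 40\right)}

The ratio is (k + 1)*(3*k + 10)/((k + 6)*(3*k + 7)).
Gosper form: A/B · C(k+1)/C(k) with A=k + 1, B=k + 6, C=k + 7/3.
f must satisfy (k + 1)·f(k+1) − (k + 5)·f(k) = k + 7/3.
From deg A=1, deg B=1, deg C=1: d=4.
Coefficient equations give f(k) = k*(k + 2)*(k**2 + 8*k + 19)/36.
Get s_k = R·t_k = k*(-k**2 - 8*k - 19)/(6*(k**3 + 8*k**2 + 19*k + 12)) with R(k) = B(k−1)f(k)/C(k) = k*(k + 2)*(k + 5)*(k**2 + 8*k + 19)/(12*(3*k + 7)).
s_(k+1) − s_k = 2*(-3*k - 7)/(k**5 + 15*k**4 + 85*k**3 + 225*k**2 + 274*k + 120) = t_k.
Telescope: S(n) = s_(n+1) − s_(0) = (-n**3 - 11*n**2 - 38*n - 28)/(6*(n**3 + 11*n**2 + 38*n + 40)) − (0) = (-n**3 - 11*n**2 - 38*n - 28)/(6*(n**3 + 11*n**2 + 38*n + 40)).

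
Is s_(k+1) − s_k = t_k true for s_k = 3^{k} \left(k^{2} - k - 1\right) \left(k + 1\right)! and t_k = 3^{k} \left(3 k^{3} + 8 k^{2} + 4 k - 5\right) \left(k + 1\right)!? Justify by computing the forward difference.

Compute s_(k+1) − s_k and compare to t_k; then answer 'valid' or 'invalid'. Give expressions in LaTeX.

s_(k+1) = 3**(k + 1)*(k**2 + k - 1)*factorial(k + 2)
s_(k+1) − s_k = 3**k*(3*k**3 + 8*k**2 + 4*k - 5)*factorial(k + 1)
(s_(k+1) − s_k) − t_k = 0

Valid — Δs_k = t_k.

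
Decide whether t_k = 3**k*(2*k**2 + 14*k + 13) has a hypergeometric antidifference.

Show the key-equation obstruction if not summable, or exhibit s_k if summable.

t_(k+1)/t_k = 3*(2*k**2 + 18*k + 29)/(2*k**2 + 14*k + 13).
Normal form (A,B,C) = (3, 1, k**2 + 7*k + 13/2).
Set up (3)·f(k+1) − (1)·f(k) − (k**2 + 7*k + 13/2) = 0.
Degrees (0,0,2) ⇒ d ≤ 2.
Solve for f: f(k) = (k**2 + 4*k - 1)/2 (degree 2 ≤ 2).
Certificate R = B(k−1)f/C = (k**2 + 4*k - 1)/(2*k**2 + 14*k + 13) gives s_k = 3**k*(k**2 + 4*k - 1).
Δs = 3**k*(2*k**2 + 14*k + 13), as required.

Yes. s_k = 3**k*(k**2 + 4*k - 1).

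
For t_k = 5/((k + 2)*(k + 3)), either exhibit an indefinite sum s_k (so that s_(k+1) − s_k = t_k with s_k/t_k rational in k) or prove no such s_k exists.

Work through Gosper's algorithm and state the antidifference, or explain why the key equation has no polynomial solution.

Ratio r(k) = (k + 2)/(k + 4).
Gosper form: A/B · C(k+1)/C(k) with A=k + 2, B=k + 4, C=1.
Solve (k + 2)·f(k+1) − (k + 3)·f(k) = 1.
Degrees (1,1,0) ⇒ d ≤ 1.
Solving with deg f ≤ 1: f(k) = k/2.
Then R = B(k−1)f/C = k*(k + 3)/2, so s_k = R(k)·t_k = 5*k/(2*(k + 2)).
Verify: 5/(k**2 + 5*k + 6) matches t_k.

s_k = 5*k/(2*(k + 2))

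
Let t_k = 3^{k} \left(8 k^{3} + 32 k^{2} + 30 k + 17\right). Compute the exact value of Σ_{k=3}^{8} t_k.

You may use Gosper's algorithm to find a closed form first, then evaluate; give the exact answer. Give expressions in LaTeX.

Step 1: r(k) = 3*(8*k**3 + 56*k**2 + 118*k + 87)/(8*k**3 + 32*k**2 + 30*k + 17).
Take A(k)=3, B(k)=1, C(k)=k**3 + 4*k**2 + 15*k/4 + 17/8.
Key eq: (3)·f(k+1) = (1)·f(k) + (k**3 + 4*k**2 + 15*k/4 + 17/8).
d = 3 from the (0,0,3) case.
A polynomial solution: f(k) = (4*k**3 - 2*k**2 + 3*k + 1)/8.
So s_k = (B(k−1)f/C)·t_k = ((4*k**3 - 2*k**2 + 3*k + 1)/(8*k**3 + 32*k**2 + 30*k + 17))·t_k = 3**k*(4*k**3 - 2*k**2 + 3*k + 1).
s_(k+1) − s_k = 3**k*(8*k**3 + 32*k**2 + 30*k + 17) = t_k.
Evaluate s at k=9 and k=3: 54758106 and 2700; difference 54755406.

Σ = 54755406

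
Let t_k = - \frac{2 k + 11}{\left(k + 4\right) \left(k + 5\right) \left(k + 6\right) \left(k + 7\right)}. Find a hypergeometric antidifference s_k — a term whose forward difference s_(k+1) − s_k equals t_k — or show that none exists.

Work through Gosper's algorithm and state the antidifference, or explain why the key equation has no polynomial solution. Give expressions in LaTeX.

t_(k+1)/t_k = (k + 4)*(2*k + 13)/((k + 8)*(2*k + 11)).
So A=k + 4 and B=k + 8, with C=k + 11/2.
Key eq: (k + 4)·f(k+1) = (k + 7)·f(k) + (k + 11/2).
Bound: deg f ≤ 3.
Match coefficients ⇒ f(k) = k*(k + 5)*(k + 10)/48.
Get s_k = R·t_k = k*(-k - 10)/(24*(k**2 + 10*k + 24)) with R(k) = B(k−1)f(k)/C(k) = k*(k + 5)*(k + 7)*(k + 10)/(24*(2*k + 11)).
Verify: (-2*k - 11)/(k**4 + 22*k**3 + 179*k**2 + 638*k + 840) matches t_k.

s_k = \frac{k \left(- k - 10\right)}{24 \left(k^{2} + 10 k + 24\right)}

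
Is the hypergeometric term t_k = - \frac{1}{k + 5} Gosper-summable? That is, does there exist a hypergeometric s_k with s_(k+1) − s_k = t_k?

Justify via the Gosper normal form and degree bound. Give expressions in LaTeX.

The ratio is (k + 5)/(k + 6).
A = k + 5, B = k + 6, C = 1.
Set up (k + 5)·f(k+1) − (k + 5)·f(k) − (1) = 0.
deg f ≤ 0 (via 1,1,0).
Write f(k) = c0. Then LHS − RHS = -1, requiring -1 = 0: contradictory. No certificate.

No; the coefficient equations for f are inconsistent.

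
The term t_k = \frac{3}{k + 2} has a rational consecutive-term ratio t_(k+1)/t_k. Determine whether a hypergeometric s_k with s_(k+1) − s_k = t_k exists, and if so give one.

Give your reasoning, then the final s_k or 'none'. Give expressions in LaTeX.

none (Gosper's algorithm certifies no s_k)

The ratio is (k + 2)/(k + 3).
Normal form (A,B,C) = (k + 2, k + 3, 1).
Solve (k + 2)·f(k+1) − (k + 2)·f(k) = 1.
Degrees (1,1,0) ⇒ d ≤ 0.
Generic f = c0 gives residual -1; -1 = 0 cannot hold, so t_k is not Gosper-summable.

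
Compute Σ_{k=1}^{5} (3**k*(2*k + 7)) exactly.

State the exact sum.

t_(k+1)/t_k = 3*(2*k + 9)/(2*k + 7).
Normal form (A,B,C) = (3, 1, k + 7/2).
Set up (3)·f(k+1) − (1)·f(k) − (k + 7/2) = 0.
Degrees (0,0,1) ⇒ d ≤ 1.
Solving with deg f ≤ 1: f(k) = (k + 2)/2.
Then R = B(k−1)f/C = (k + 2)/(2*k + 7), so s_k = R(k)·t_k = 3**k*(k + 2).
Check: Δs_k = 3**k*(2*k + 7). ✓
Telescoping: Σ = s_(6) − s_(1) = 5832 − (9) = 5823.

Σ = 5823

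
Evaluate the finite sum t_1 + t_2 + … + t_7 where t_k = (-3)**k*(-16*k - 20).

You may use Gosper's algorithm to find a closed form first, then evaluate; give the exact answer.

Σ = 223092

Ratio r(k) = 3*(-4*k - 9)/(4*k + 5).
Normal form (A,B,C) = (-3, 1, k + 5/4).
Need (-3)·f(k+1) − (1)·f(k) = k + 5/4.
Bound: deg f ≤ 1.
A polynomial solution: f(k) = -(2*k + 1)/8.
So s_k = (B(k−1)f/C)·t_k = (-(2*k + 1)/(2*(4*k + 5)))·t_k = (-3)**k*(4*k + 2).
s_(k+1) − s_k = (-3)**k*(-16*k - 20) = t_k.
Sum = s_(8) − s_(1); s_(8) = 223074, s_(1) = -18 ⇒ 223092.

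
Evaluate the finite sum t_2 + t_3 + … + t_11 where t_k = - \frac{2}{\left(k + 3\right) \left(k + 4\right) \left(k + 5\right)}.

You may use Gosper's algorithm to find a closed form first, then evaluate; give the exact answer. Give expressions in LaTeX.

Σ = -7/240

Ratio r(k) = (k + 3)/(k + 6).
Factor: A=k + 3; B=k + 6; C=1.
f must satisfy (k + 3)·f(k+1) − (k + 5)·f(k) = 1.
Bound: deg f ≤ 2.
Solve for f: f(k) = k*(k + 7)/24 (degree 2 ≤ 2).
R(k) = B(k−1)·f(k)/C(k) = k*(k + 5)*(k + 7)/24; s_k = R·t_k = k*(-k - 7)/(12*(k + 3)*(k + 4)).
Δs = -2/(k**3 + 12*k**2 + 47*k + 60), as required.
Σ_(k=2)^(11) t_k = s_(12) − s_(2) = -19/240 − (-1/20) = -7/240.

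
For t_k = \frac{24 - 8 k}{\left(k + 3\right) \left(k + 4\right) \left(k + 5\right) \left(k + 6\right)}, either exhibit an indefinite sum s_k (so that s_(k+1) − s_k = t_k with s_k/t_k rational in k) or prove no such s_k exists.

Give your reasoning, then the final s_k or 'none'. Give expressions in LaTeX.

r(k) = (k - 2)*(k + 3)/((k - 3)*(k + 7)) after simplifying.
A = k + 3, B = k + 7, C = k - 3.
f must satisfy (k + 3)·f(k+1) − (k + 6)·f(k) = k - 3.
Bound: deg f ≤ 3.
Coefficient equations give f(k) = -k*(k**2 + 12*k + 107)/120.
R(k) = B(k−1)·f(k)/C(k) = -k*(k + 6)*(k**2 + 12*k + 107)/(120*(k - 3)); s_k = R·t_k = k*(k**2 + 12*k + 107)/(15*(k + 3)*(k + 4)*(k + 5)).
Δs = 8*(3 - k)/(k**4 + 18*k**3 + 119*k**2 + 342*k + 360), as required.

s_k = \frac{k \left(k^{2} + 12 k + 107\right)}{15 \left(k + 3\right) \left(k + 4\right) \left(k + 5\right)}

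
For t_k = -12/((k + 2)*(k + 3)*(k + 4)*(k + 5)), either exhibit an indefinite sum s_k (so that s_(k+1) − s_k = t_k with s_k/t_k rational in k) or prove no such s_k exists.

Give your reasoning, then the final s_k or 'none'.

s_k = k*(-k**2 - 9*k - 26)/(6*(k + 2)*(k + 3)*(k + 4))

r(k) = (k + 2)/(k + 6) after simplifying.
A = k + 2, B = k + 6, C = 1.
Solve (k + 2)·f(k+1) − (k + 5)·f(k) = 1.
From deg A=1, deg B=1, deg C=0: d=3.
Match coefficients ⇒ f(k) = k*(k**2 + 9*k + 26)/72.
So s_k = (B(k−1)f/C)·t_k = (k*(k + 5)*(k**2 + 9*k + 26)/72)·t_k = k*(-k**2 - 9*k - 26)/(6*(k + 2)*(k + 3)*(k + 4)).
s_(k+1) − s_k = -12/(k**4 + 14*k**3 + 71*k**2 + 154*k + 120) = t_k.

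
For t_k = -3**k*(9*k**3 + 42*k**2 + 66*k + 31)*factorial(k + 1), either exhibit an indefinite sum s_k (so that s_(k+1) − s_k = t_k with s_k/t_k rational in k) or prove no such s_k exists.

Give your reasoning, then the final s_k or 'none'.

s_k = -3**k*(3*k**2 + 3*k - 1)*factorial(k + 1)

t_(k+1)/t_k = 3*(9*k**4 + 87*k**3 + 315*k**2 + 502*k + 296)/(9*k**3 + 42*k**2 + 66*k + 31).
Take A(k)=3*k + 6, B(k)=1, C(k)=k**3 + 14*k**2/3 + 22*k/3 + 31/9.
Set up (3*k + 6)·f(k+1) − (1)·f(k) − (k**3 + 14*k**2/3 + 22*k/3 + 31/9) = 0.
From deg A=1, deg B=0, deg C=3: d=2.
Match coefficients ⇒ f(k) = (3*k**2 + 3*k - 1)/9.
Then R = B(k−1)f/C = (3*k**2 + 3*k - 1)/(9*k**3 + 42*k**2 + 66*k + 31), so s_k = R(k)·t_k = -3**k*(3*k**2 + 3*k - 1)*factorial(k + 1).
Check: Δs_k = -3**k*(9*k**3 + 42*k**2 + 66*k + 31)*factorial(k + 1). ✓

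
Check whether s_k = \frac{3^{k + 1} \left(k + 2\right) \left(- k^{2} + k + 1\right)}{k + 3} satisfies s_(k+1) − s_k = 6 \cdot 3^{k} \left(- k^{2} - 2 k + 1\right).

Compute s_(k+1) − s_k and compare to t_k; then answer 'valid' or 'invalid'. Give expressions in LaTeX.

Invalid: residual \frac{3^{k + 1} \left(2 k^{3} + 9 k^{2} + 11 k - 5\right)}{k^{2} + 7 k + 12} ≠ 0.

s_(k+1) = 3**(k + 2)*(k + 3)*(k - (k + 1)**2 + 2)/(k + 4)
s_(k+1) − s_k = 3**(k + 1)*(-2*k**4 - 16*k**3 - 41*k**2 - 23*k + 19)/(k**2 + 7*k + 12)
(s_(k+1) − s_k) − t_k = 3**(k + 1)*(2*k**3 + 9*k**2 + 11*k - 5)/(k**2 + 7*k + 12)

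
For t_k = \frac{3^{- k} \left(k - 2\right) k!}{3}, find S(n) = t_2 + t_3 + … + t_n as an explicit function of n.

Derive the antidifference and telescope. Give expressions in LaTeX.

r(k) = (k**2 - 1)/(3*(k - 2)) after simplifying.
Normal form (A,B,C) = (k/3 + 1/3, 1, k - 2).
Need (k/3 + 1/3)·f(k+1) − (1)·f(k) = k - 2.
Degrees (1,0,1) ⇒ d ≤ 0.
Solving with deg f ≤ 0: f(k) = 3.
So s_k = (B(k−1)f/C)·t_k = (3/(k - 2))·t_k = factorial(k)/3**k.
Check: Δs_k = (k - 2)*factorial(k)/(3*3**k). ✓
Σ_(k=2)^n t_k = s_(n+1) − s_(2) = (3**(-n - 1)*factorial(n + 1)) − (2/9), i.e. -2/9 + factorial(n + 1)/(3*3**n).

S(n) = - \frac{2}{9} + \frac{3^{- n} \left(n + 1\right)!}{3}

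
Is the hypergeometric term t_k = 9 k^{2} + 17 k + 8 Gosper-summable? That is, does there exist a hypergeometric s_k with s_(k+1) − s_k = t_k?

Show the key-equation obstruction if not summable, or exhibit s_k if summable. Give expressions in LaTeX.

Yes. s_k = k \left(3 k^{2} + 4 k + 1\right).

r(k) = (9*k**2 + 35*k + 34)/(9*k**2 + 17*k + 8) after simplifying.
A = 1, B = 1, C = k**2 + 17*k/9 + 8/9.
f must satisfy (1)·f(k+1) − (1)·f(k) = k**2 + 17*k/9 + 8/9.
d = 3 from the (0,0,2) case.
A polynomial solution: f(k) = k*(k + 1)*(3*k + 1)/9.
Then R = B(k−1)f/C = k*(3*k + 1)/(9*k + 8), so s_k = R(k)·t_k = k*(3*k**2 + 4*k + 1).
Δs = 9*k**2 + 17*k + 8, as required.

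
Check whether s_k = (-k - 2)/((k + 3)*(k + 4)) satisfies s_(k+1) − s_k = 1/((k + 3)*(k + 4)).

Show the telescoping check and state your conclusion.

s_(k+1) = (-k - 3)/((k + 4)*(k + 5))
s_(k+1) − s_k = (k + 1)/(k**3 + 12*k**2 + 47*k + 60)
(s_(k+1) − s_k) − t_k = -4/(k**3 + 12*k**2 + 47*k + 60)

Invalid: residual -4/(k**3 + 12*k**2 + 47*k + 60) ≠ 0.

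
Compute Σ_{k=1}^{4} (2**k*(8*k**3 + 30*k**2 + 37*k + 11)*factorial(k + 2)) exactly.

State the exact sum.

t_(k+1)/t_k = 2*(8*k**4 + 78*k**3 + 283*k**2 + 449*k + 258)/(8*k**3 + 30*k**2 + 37*k + 11).
So A=2*k + 6 and B=1, with C=k**3 + 15*k**2/4 + 37*k/8 + 11/8.
Solve (2*k + 6)·f(k+1) − (1)·f(k) = k**3 + 15*k**2/4 + 37*k/8 + 11/8.
From deg A=1, deg B=0, deg C=3: d=2.
Solving with deg f ≤ 2: f(k) = (4*k**2 - 3*k + 1)/8.
R(k) = B(k−1)·f(k)/C(k) = (4*k**2 - 3*k + 1)/(8*k**3 + 30*k**2 + 37*k + 11); s_k = R·t_k = 2**k*(4*k**2 - 3*k + 1)*factorial(k + 2).
Check: Δs_k = 2**k*(8*k**3 + 30*k**2 + 37*k + 11)*factorial(k + 2). ✓
Telescoping: Σ = s_(5) − s_(1) = 13870080 − (24) = 13870056.

Σ = 13870056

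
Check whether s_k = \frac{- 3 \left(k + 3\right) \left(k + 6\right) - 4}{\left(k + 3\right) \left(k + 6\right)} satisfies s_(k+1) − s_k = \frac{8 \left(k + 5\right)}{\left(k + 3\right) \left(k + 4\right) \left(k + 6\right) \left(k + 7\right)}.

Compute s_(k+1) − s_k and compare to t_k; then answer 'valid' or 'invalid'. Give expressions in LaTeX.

s_(k+1) = (-3*(k + 4)*(k + 7) - 4)/((k + 4)*(k + 7))
s_(k+1) − s_k = 8*(k + 5)/(k**4 + 20*k**3 + 145*k**2 + 450*k + 504)
(s_(k+1) − s_k) − t_k = 0

valid (s_(k+1) − s_k reduces to t_k)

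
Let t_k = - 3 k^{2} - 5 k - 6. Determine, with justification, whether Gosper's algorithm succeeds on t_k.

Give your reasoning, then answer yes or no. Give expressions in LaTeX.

Yes. s_k = k \left(- k^{2} - k - 4\right).

r(k) = (3*k**2 + 11*k + 14)/(3*k**2 + 5*k + 6) after simplifying.
Normal form (A,B,C) = (1, 1, k**2 + 5*k/3 + 2).
Set up (1)·f(k+1) − (1)·f(k) − (k**2 + 5*k/3 + 2) = 0.
Bound: deg f ≤ 3.
Match coefficients ⇒ f(k) = k*(k**2 + k + 4)/3.
R(k) = B(k−1)·f(k)/C(k) = k*(k**2 + k + 4)/(3*k**2 + 5*k + 6); s_k = R·t_k = k*(-k**2 - k - 4).
s_(k+1) − s_k = -3*k**2 - 5*k - 6 = t_k.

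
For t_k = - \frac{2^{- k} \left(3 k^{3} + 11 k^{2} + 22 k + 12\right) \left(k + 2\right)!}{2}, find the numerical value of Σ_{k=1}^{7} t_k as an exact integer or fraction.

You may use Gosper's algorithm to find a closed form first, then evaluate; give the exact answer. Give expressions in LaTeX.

Ratio r(k) = (3*k**4 + 29*k**3 + 113*k**2 + 207*k + 144)/(2*(3*k**3 + 11*k**2 + 22*k + 12)).
Take A(k)=k/2 + 3/2, B(k)=1, C(k)=k**3 + 11*k**2/3 + 22*k/3 + 4.
Key eq: (k/2 + 3/2)·f(k+1) = (1)·f(k) + (k**3 + 11*k**2/3 + 22*k/3 + 4).
deg f ≤ 2 (via 1,0,3).
Solve for f: f(k) = 2*(3*k**2 + 2*k - 3)/3 (degree 2 ≤ 2).
Then R = B(k−1)f/C = 2*(3*k**2 + 2*k - 3)/(3*k**3 + 11*k**2 + 22*k + 12), so s_k = R(k)·t_k = -(3*k**2 + 2*k - 3)*factorial(k + 2)/2**k.
s_(k+1) − s_k = -(3*k**3 + 11*k**2 + 22*k + 12)*factorial(k + 2)/(2*2**k) = t_k.
Telescoping: Σ = s_(8) − s_(1) = -2905875 − (-6) = -2905869.

Σ = -2905869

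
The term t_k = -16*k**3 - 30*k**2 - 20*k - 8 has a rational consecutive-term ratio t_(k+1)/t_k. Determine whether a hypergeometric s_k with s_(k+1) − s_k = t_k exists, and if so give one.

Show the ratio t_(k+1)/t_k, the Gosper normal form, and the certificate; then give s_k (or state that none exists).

s_k = k*(-4*k**3 - 2*k**2 + k - 3)

r(k) = (8*k**3 + 39*k**2 + 64*k + 37)/(8*k**3 + 15*k**2 + 10*k + 4) after simplifying.
Take A(k)=1, B(k)=1, C(k)=k**3 + 15*k**2/8 + 5*k/4 + 1/2.
f must satisfy (1)·f(k+1) − (1)·f(k) = k**3 + 15*k**2/8 + 5*k/4 + 1/2.
deg f ≤ 4 (via 0,0,3).
Coefficient equations give f(k) = k*(4*k**3 + 2*k**2 - k + 3)/16.
Then R = B(k−1)f/C = k*(4*k**3 + 2*k**2 - k + 3)/(2*(8*k**3 + 15*k**2 + 10*k + 4)), so s_k = R(k)·t_k = k*(-4*k**3 - 2*k**2 + k - 3).
Check: Δs_k = -16*k**3 - 30*k**2 - 20*k - 8. ✓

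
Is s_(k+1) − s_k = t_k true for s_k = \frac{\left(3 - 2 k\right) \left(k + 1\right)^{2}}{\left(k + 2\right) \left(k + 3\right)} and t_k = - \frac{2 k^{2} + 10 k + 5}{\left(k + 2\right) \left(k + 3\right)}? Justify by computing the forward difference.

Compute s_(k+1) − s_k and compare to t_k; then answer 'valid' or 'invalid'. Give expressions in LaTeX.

s_(k+1) = (1 - 2*k)*(k + 2)**2/((k + 3)*(k + 4))
s_(k+1) − s_k = (-2*k**3 - 18*k**2 - 23*k - 4)/(k**3 + 9*k**2 + 26*k + 24)
(s_(k+1) − s_k) − t_k = 2*(11*k + 8)/(k**3 + 9*k**2 + 26*k + 24)

Invalid: residual \frac{2 \left(11 k + 8\right)}{k^{3} + 9 k^{2} + 26 k + 24} ≠ 0.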